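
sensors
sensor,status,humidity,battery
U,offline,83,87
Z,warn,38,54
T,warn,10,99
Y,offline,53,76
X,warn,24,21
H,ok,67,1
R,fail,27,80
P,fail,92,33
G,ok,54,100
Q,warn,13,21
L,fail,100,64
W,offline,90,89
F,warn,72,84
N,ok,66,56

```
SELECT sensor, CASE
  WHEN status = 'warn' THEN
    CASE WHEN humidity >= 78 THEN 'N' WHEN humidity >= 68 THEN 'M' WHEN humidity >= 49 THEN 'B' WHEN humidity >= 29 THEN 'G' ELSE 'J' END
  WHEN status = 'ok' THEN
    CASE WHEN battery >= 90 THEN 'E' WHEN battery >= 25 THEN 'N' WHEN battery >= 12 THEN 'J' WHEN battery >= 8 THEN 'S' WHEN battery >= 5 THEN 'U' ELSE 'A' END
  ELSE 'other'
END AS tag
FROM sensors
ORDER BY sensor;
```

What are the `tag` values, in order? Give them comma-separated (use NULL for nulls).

M, E, A, other, N, other, J, other, J, other, other, J, other, G

sensor=F: status='warn' → inner[humidity >= 68] → M
sensor=G: status='ok' → inner[battery >= 90] → E
sensor=H: status='ok' → inner[ELSE] → A
sensor=L: status='fail' → outer ELSE → other
sensor=N: status='ok' → inner[battery >= 25] → N
sensor=P: status='fail' → outer ELSE → other
sensor=Q: status='warn' → inner[ELSE] → J
sensor=R: status='fail' → outer ELSE → other
sensor=T: status='warn' → inner[ELSE] → J
sensor=U: status='offline' → outer ELSE → other
sensor=W: status='offline' → outer ELSE → other
sensor=X: status='warn' → inner[ELSE] → J
sensor=Y: status='offline' → outer ELSE → other
sensor=Z: status='warn' → inner[humidity >= 29] → G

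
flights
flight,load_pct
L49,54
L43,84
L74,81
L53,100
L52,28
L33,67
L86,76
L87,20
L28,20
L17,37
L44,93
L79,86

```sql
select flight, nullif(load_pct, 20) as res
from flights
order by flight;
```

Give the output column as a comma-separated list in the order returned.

flight=L17: load_pct=37 vs 20: differ → 37
flight=L28: load_pct=20 vs 20: equal → NULL
flight=L33: load_pct=67 vs 20: differ → 67
flight=L43: load_pct=84 vs 20: differ → 84
flight=L44: load_pct=93 vs 20: differ → 93
flight=L49: load_pct=54 vs 20: differ → 54
flight=L52: load_pct=28 vs 20: differ → 28
flight=L53: load_pct=100 vs 20: differ → 100
flight=L74: load_pct=81 vs 20: differ → 81
flight=L79: load_pct=86 vs 20: differ → 86
flight=L86: load_pct=76 vs 20: differ → 76
flight=L87: load_pct=20 vs 20: equal → NULL

37, NULL, 67, 84, 93, 54, 28, 100, 81, 86, 76, NULL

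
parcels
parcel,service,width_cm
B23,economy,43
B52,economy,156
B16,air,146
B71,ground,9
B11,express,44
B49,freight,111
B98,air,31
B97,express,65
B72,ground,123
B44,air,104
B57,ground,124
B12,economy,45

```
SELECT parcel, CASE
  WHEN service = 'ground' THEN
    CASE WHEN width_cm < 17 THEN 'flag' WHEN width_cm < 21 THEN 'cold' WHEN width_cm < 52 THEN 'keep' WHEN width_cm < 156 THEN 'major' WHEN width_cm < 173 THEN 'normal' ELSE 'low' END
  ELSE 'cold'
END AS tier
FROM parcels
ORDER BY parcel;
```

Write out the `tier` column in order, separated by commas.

cold, cold, cold, cold, cold, cold, cold, major, flag, major, cold, cold

parcel=B11: service='express' → outer ELSE → cold
parcel=B12: service='economy' → outer ELSE → cold
parcel=B16: service='air' → outer ELSE → cold
parcel=B23: service='economy' → outer ELSE → cold
parcel=B44: service='air' → outer ELSE → cold
parcel=B49: service='freight' → outer ELSE → cold
parcel=B52: service='economy' → outer ELSE → cold
parcel=B57: service='ground' → inner[width_cm < 156] → major
parcel=B71: service='ground' → inner[width_cm < 17] → flag
parcel=B72: service='ground' → inner[width_cm < 156] → major
parcel=B97: service='express' → outer ELSE → cold
parcel=B98: service='air' → outer ELSE → cold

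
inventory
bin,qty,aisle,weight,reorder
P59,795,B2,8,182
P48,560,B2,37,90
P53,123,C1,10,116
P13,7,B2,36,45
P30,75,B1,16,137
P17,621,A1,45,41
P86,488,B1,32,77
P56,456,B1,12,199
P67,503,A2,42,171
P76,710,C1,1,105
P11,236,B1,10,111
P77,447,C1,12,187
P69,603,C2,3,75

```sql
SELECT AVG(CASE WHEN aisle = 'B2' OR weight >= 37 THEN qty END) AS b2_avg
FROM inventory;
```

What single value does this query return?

497.2

bin=P59: ✓ → 795
bin=P48: ✓ → 560
bin=P53: ✗
bin=P13: ✓ → 7
bin=P30: ✗
bin=P17: ✓ → 621
bin=P86: ✗
bin=P56: ✗
bin=P67: ✓ → 503
bin=P76: ✗
bin=P11: ✗
bin=P77: ✗
bin=P69: ✗
b2_avg = (795 + 560 + 7 + 621 + 503) / 5 = 497.2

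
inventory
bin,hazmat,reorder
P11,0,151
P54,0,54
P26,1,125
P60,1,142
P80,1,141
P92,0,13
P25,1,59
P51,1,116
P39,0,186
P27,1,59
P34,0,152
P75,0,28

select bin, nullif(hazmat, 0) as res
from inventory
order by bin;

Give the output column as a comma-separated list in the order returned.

bin=P11: hazmat=0 vs 0: equal → NULL
bin=P25: hazmat=1 vs 0: differ → 1
bin=P26: hazmat=1 vs 0: differ → 1
bin=P27: hazmat=1 vs 0: differ → 1
bin=P34: hazmat=0 vs 0: equal → NULL
bin=P39: hazmat=0 vs 0: equal → NULL
bin=P51: hazmat=1 vs 0: differ → 1
bin=P54: hazmat=0 vs 0: equal → NULL
bin=P60: hazmat=1 vs 0: differ → 1
bin=P75: hazmat=0 vs 0: equal → NULL
bin=P80: hazmat=1 vs 0: differ → 1
bin=P92: hazmat=0 vs 0: equal → NULL

NULL, 1, 1, 1, NULL, NULL, 1, NULL, 1, NULL, 1, NULL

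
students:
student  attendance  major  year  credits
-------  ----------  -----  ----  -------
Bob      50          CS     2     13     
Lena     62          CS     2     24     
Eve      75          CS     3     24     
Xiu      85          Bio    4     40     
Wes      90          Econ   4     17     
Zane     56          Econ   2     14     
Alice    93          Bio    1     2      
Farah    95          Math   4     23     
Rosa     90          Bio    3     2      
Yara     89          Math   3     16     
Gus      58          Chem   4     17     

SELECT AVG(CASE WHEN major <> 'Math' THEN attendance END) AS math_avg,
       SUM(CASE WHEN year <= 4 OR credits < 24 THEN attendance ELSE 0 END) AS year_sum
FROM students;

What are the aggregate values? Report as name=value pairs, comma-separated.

math_avg=73.2222222222, year_sum=843

[math_avg: major <> 'Math']
student=Bob: ✓ → 50
student=Lena: ✓ → 62
student=Eve: ✓ → 75
student=Xiu: ✓ → 85
student=Wes: ✓ → 90
student=Zane: ✓ → 56
student=Alice: ✓ → 93
student=Farah: ✗
student=Rosa: ✓ → 90
student=Yara: ✗
student=Gus: ✓ → 58
math_avg = (50 + 62 + 75 + 85 + 90 + 56 + 93 + 90 + 58) / 9 = 73.2222222222
—
[year_sum: year <= 4 OR credits < 24]
student=Bob: ✓ → 50
student=Lena: ✓ → 62
student=Eve: ✓ → 75
student=Xiu: ✓ → 85
student=Wes: ✓ → 90
student=Zane: ✓ → 56
student=Alice: ✓ → 93
student=Farah: ✓ → 95
student=Rosa: ✓ → 90
student=Yara: ✓ → 89
student=Gus: ✓ → 58
year_sum = 50 + 62 + 75 + 85 + 90 + 56 + 93 + 95 + 90 + 89 + 58 = 843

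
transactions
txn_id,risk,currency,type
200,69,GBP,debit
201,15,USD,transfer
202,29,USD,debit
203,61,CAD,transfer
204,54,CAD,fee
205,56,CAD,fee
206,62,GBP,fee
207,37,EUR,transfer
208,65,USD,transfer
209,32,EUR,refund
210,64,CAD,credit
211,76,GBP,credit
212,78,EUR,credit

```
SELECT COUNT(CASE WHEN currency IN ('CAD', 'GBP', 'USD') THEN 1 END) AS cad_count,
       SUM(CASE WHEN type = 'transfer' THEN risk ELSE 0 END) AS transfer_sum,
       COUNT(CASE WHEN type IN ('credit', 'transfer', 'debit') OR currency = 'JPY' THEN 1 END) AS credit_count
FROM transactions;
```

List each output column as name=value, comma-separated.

[cad_count: currency IN ('CAD', 'GBP', 'USD')]
txn_id=200: ✓ → 1
txn_id=201: ✓ → 1
txn_id=202: ✓ → 1
txn_id=203: ✓ → 1
txn_id=204: ✓ → 1
txn_id=205: ✓ → 1
txn_id=206: ✓ → 1
txn_id=207: ✗
txn_id=208: ✓ → 1
txn_id=209: ✗
txn_id=210: ✓ → 1
txn_id=211: ✓ → 1
txn_id=212: ✗
cad_count = COUNT(1, 1, 1, 1, 1, 1, 1, 1, 1, 1) = 10
—
[transfer_sum: type = 'transfer']
txn_id=200: ✗
txn_id=201: ✓ → 15
txn_id=202: ✗
txn_id=203: ✓ → 61
txn_id=204: ✗
txn_id=205: ✗
txn_id=206: ✗
txn_id=207: ✓ → 37
txn_id=208: ✓ → 65
txn_id=209: ✗
txn_id=210: ✗
txn_id=211: ✗
txn_id=212: ✗
transfer_sum = 15 + 61 + 37 + 65 = 178
—
[credit_count: type IN ('credit', 'transfer', 'debit') OR currency = 'JPY']
txn_id=200: ✓ → 1
txn_id=201: ✓ → 1
txn_id=202: ✓ → 1
txn_id=203: ✓ → 1
txn_id=204: ✗
txn_id=205: ✗
txn_id=206: ✗
txn_id=207: ✓ → 1
txn_id=208: ✓ → 1
txn_id=209: ✗
txn_id=210: ✓ → 1
txn_id=211: ✓ → 1
txn_id=212: ✓ → 1
credit_count = COUNT(1, 1, 1, 1, 1, 1, 1, 1, 1) = 9

cad_count=10, transfer_sum=178, credit_count=9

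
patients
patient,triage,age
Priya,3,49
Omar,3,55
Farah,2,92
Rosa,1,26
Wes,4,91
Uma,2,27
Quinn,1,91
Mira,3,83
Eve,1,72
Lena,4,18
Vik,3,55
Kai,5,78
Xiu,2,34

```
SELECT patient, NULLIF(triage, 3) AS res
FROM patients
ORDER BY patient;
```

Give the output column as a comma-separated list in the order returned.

patient=Eve: triage=1 vs 3: differ → 1
patient=Farah: triage=2 vs 3: differ → 2
patient=Kai: triage=5 vs 3: differ → 5
patient=Lena: triage=4 vs 3: differ → 4
patient=Mira: triage=3 vs 3: equal → NULL
patient=Omar: triage=3 vs 3: equal → NULL
patient=Priya: triage=3 vs 3: equal → NULL
patient=Quinn: triage=1 vs 3: differ → 1
patient=Rosa: triage=1 vs 3: differ → 1
patient=Uma: triage=2 vs 3: differ → 2
patient=Vik: triage=3 vs 3: equal → NULL
patient=Wes: triage=4 vs 3: differ → 4
patient=Xiu: triage=2 vs 3: differ → 2

1, 2, 5, 4, NULL, NULL, NULL, 1, 1, 2, NULL, 4, 2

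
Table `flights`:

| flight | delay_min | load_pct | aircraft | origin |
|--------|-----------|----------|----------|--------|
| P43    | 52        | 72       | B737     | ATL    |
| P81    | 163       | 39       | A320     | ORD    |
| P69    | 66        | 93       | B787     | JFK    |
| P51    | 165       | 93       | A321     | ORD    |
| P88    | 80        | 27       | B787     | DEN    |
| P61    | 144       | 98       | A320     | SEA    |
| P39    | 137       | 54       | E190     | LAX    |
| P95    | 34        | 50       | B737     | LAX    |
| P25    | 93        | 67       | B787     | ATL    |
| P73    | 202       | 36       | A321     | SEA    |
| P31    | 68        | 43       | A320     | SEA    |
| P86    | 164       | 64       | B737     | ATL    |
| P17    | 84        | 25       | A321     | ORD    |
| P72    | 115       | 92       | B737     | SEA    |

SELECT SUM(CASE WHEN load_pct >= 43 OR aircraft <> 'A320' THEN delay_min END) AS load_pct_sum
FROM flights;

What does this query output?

flight=P43: ✓ → 52
flight=P81: ✗
flight=P69: ✓ → 66
flight=P51: ✓ → 165
flight=P88: ✓ → 80
flight=P61: ✓ → 144
flight=P39: ✓ → 137
flight=P95: ✓ → 34
flight=P25: ✓ → 93
flight=P73: ✓ → 202
flight=P31: ✓ → 68
flight=P86: ✓ → 164
flight=P17: ✓ → 84
flight=P72: ✓ → 115
load_pct_sum = 52 + 66 + 165 + 80 + 144 + 137 + 34 + 93 + 202 + 68 + 164 + 84 + 115 = 1404

1404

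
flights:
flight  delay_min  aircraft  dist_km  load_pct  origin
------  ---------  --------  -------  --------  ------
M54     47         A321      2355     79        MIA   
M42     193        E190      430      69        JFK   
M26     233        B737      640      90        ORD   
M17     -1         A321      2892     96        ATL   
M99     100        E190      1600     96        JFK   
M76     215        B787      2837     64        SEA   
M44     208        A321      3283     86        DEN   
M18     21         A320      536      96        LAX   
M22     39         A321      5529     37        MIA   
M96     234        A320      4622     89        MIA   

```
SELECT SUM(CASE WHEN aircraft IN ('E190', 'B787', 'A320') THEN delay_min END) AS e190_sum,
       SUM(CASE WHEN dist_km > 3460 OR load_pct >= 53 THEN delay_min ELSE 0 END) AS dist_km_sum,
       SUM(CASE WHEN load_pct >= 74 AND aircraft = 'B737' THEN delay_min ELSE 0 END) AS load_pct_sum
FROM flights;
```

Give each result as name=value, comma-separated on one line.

e190_sum=763, dist_km_sum=1289, load_pct_sum=233

[e190_sum: aircraft IN ('E190', 'B787', 'A320')]
flight=M54: ✗
flight=M42: ✓ → 193
flight=M26: ✗
flight=M17: ✗
flight=M99: ✓ → 100
flight=M76: ✓ → 215
flight=M44: ✗
flight=M18: ✓ → 21
flight=M22: ✗
flight=M96: ✓ → 234
e190_sum = 193 + 100 + 215 + 21 + 234 = 763
—
[dist_km_sum: dist_km > 3460 OR load_pct >= 53]
flight=M54: ✓ → 47
flight=M42: ✓ → 193
flight=M26: ✓ → 233
flight=M17: ✓ → -1
flight=M99: ✓ → 100
flight=M76: ✓ → 215
flight=M44: ✓ → 208
flight=M18: ✓ → 21
flight=M22: ✓ → 39
flight=M96: ✓ → 234
dist_km_sum = 47 + 193 + 233 + -1 + 100 + 215 + 208 + 21 + 39 + 234 = 1289
—
[load_pct_sum: load_pct >= 74 AND aircraft = 'B737']
flight=M54: ✗
flight=M42: ✗
flight=M26: ✓ → 233
flight=M17: ✗
flight=M99: ✗
flight=M76: ✗
flight=M44: ✗
flight=M18: ✗
flight=M22: ✗
flight=M96: ✗
load_pct_sum = 233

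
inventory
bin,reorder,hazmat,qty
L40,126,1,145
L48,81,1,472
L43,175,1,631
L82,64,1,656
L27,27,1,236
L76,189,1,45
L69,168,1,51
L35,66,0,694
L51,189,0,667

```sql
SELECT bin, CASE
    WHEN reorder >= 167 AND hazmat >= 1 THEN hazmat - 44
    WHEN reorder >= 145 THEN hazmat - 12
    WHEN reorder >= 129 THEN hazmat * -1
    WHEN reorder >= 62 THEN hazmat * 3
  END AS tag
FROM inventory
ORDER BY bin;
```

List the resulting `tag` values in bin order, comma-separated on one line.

bin=L27: (no match → NULL) → NULL
bin=L35: reorder >= 62 → 0
bin=L40: reorder >= 62 → 3
bin=L43: reorder >= 167 AND hazmat >= 1 → -43
bin=L48: reorder >= 62 → 3
bin=L51: reorder >= 145 → -12
bin=L69: reorder >= 167 AND hazmat >= 1 → -43
bin=L76: reorder >= 167 AND hazmat >= 1 → -43
bin=L82: reorder >= 62 → 3

NULL, 0, 3, -43, 3, -12, -43, -43, 3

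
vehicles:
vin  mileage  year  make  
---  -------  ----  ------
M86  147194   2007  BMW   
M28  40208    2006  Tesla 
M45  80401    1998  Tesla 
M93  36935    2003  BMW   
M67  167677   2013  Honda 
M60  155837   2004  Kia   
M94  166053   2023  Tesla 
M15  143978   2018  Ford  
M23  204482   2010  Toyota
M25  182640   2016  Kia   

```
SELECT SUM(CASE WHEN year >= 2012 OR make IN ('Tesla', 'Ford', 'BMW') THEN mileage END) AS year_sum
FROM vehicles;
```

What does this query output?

vin=M86: ✓ → 147194
vin=M28: ✓ → 40208
vin=M45: ✓ → 80401
vin=M93: ✓ → 36935
vin=M67: ✓ → 167677
vin=M60: ✗
vin=M94: ✓ → 166053
vin=M15: ✓ → 143978
vin=M23: ✗
vin=M25: ✓ → 182640
year_sum = 147194 + 40208 + 80401 + 36935 + 167677 + 166053 + 143978 + 182640 = 965086

965086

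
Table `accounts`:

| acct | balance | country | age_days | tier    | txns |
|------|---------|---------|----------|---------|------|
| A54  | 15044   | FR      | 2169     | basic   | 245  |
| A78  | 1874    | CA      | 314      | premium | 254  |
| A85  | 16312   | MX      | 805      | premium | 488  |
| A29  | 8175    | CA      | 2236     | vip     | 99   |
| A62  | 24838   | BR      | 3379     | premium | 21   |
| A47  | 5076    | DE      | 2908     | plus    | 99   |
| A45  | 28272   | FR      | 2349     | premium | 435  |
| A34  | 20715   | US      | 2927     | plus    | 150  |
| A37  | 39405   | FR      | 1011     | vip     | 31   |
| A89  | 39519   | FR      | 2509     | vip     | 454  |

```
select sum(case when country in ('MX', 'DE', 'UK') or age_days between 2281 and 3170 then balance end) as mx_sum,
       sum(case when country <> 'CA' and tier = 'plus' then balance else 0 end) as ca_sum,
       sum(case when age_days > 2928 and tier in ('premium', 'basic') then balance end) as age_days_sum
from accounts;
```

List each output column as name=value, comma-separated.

mx_sum=109894, ca_sum=25791, age_days_sum=24838

[mx_sum: country in ('MX', 'DE', 'UK') or age_days between 2281 and 3170]
acct=A54: ✗
acct=A78: ✗
acct=A85: ✓ → 16312
acct=A29: ✗
acct=A62: ✗
acct=A47: ✓ → 5076
acct=A45: ✓ → 28272
acct=A34: ✓ → 20715
acct=A37: ✗
acct=A89: ✓ → 39519
mx_sum = 16312 + 5076 + 28272 + 20715 + 39519 = 109894
—
[ca_sum: country <> 'CA' and tier = 'plus']
acct=A54: ✗
acct=A78: ✗
acct=A85: ✗
acct=A29: ✗
acct=A62: ✗
acct=A47: ✓ → 5076
acct=A45: ✗
acct=A34: ✓ → 20715
acct=A37: ✗
acct=A89: ✗
ca_sum = 5076 + 20715 = 25791
—
[age_days_sum: age_days > 2928 and tier in ('premium', 'basic')]
acct=A54: ✗
acct=A78: ✗
acct=A85: ✗
acct=A29: ✗
acct=A62: ✓ → 24838
acct=A47: ✗
acct=A45: ✗
acct=A34: ✗
acct=A37: ✗
acct=A89: ✗
age_days_sum = 24838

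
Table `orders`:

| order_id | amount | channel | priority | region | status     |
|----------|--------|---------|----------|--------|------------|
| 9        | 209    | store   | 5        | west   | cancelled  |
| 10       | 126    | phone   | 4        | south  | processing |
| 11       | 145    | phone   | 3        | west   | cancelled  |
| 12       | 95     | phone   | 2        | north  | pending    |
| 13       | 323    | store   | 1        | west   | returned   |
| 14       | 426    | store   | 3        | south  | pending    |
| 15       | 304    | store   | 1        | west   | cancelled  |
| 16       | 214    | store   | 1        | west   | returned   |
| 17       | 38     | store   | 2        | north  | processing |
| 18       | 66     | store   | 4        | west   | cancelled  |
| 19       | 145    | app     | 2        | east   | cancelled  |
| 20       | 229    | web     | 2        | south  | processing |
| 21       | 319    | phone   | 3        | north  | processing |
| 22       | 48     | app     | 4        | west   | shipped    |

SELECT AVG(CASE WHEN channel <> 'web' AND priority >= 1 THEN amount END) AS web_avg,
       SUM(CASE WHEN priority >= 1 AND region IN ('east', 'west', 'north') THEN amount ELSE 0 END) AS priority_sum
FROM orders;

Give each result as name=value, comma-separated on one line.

[web_avg: channel <> 'web' AND priority >= 1]
order_id=9: ✓ → 209
order_id=10: ✓ → 126
order_id=11: ✓ → 145
order_id=12: ✓ → 95
order_id=13: ✓ → 323
order_id=14: ✓ → 426
order_id=15: ✓ → 304
order_id=16: ✓ → 214
order_id=17: ✓ → 38
order_id=18: ✓ → 66
order_id=19: ✓ → 145
order_id=20: ✗
order_id=21: ✓ → 319
order_id=22: ✓ → 48
web_avg = (209 + 126 + 145 + 95 + 323 + 426 + 304 + 214 + 38 + 66 + 145 + 319 + 48) / 13 = 189.0769230769
—
[priority_sum: priority >= 1 AND region IN ('east', 'west', 'north')]
order_id=9: ✓ → 209
order_id=10: ✗
order_id=11: ✓ → 145
order_id=12: ✓ → 95
order_id=13: ✓ → 323
order_id=14: ✗
order_id=15: ✓ → 304
order_id=16: ✓ → 214
order_id=17: ✓ → 38
order_id=18: ✓ → 66
order_id=19: ✓ → 145
order_id=20: ✗
order_id=21: ✓ → 319
order_id=22: ✓ → 48
priority_sum = 209 + 145 + 95 + 323 + 304 + 214 + 38 + 66 + 145 + 319 + 48 = 1906

web_avg=189.0769230769, priority_sum=1906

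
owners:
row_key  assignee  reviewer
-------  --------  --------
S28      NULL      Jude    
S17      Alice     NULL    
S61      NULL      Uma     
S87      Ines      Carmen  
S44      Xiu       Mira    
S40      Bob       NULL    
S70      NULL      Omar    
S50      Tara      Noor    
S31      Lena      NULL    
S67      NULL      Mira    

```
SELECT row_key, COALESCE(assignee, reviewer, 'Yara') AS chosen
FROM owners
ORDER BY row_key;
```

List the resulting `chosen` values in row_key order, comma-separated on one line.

Alice, Jude, Lena, Bob, Xiu, Tara, Uma, Mira, Omar, Ines

row_key=S17: assignee=Alice → Alice
row_key=S28: assignee=NULL, reviewer=Jude → Jude
row_key=S31: assignee=Lena → Lena
row_key=S40: assignee=Bob → Bob
row_key=S44: assignee=Xiu → Xiu
row_key=S50: assignee=Tara → Tara
row_key=S61: assignee=NULL, reviewer=Uma → Uma
row_key=S67: assignee=NULL, reviewer=Mira → Mira
row_key=S70: assignee=NULL, reviewer=Omar → Omar
row_key=S87: assignee=Ines → Ines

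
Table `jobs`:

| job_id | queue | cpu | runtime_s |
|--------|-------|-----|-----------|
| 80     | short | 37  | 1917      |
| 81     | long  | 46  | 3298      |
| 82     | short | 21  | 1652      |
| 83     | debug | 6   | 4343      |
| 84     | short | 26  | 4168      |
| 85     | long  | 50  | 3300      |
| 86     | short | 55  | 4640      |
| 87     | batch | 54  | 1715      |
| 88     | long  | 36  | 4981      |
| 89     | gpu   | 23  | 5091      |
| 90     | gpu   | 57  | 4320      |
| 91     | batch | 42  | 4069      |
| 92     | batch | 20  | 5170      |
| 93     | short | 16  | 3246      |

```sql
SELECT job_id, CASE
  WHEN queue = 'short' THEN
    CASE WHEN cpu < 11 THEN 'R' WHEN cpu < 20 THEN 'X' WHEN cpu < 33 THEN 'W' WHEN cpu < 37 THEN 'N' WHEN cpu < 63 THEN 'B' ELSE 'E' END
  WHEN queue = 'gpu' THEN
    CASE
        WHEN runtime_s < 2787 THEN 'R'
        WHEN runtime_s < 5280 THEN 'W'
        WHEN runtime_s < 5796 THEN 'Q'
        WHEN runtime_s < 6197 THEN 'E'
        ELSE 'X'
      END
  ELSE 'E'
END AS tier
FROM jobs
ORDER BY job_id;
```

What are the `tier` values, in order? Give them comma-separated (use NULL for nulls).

B, E, W, E, W, E, B, E, E, W, W, E, E, X

job_id=80: queue='short' → inner[cpu < 63] → B
job_id=81: queue='long' → outer ELSE → E
job_id=82: queue='short' → inner[cpu < 33] → W
job_id=83: queue='debug' → outer ELSE → E
job_id=84: queue='short' → inner[cpu < 33] → W
job_id=85: queue='long' → outer ELSE → E
job_id=86: queue='short' → inner[cpu < 63] → B
job_id=87: queue='batch' → outer ELSE → E
job_id=88: queue='long' → outer ELSE → E
job_id=89: queue='gpu' → inner[runtime_s < 5280] → W
job_id=90: queue='gpu' → inner[runtime_s < 5280] → W
job_id=91: queue='batch' → outer ELSE → E
job_id=92: queue='batch' → outer ELSE → E
job_id=93: queue='short' → inner[cpu < 20] → X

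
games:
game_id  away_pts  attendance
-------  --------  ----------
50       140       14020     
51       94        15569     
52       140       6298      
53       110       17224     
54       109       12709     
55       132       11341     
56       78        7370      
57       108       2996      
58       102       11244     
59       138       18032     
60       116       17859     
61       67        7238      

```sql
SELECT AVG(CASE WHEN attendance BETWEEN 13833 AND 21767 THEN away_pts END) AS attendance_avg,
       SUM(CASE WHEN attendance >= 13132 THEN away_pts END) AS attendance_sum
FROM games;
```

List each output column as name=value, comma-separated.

attendance_avg=119.6, attendance_sum=598

[attendance_avg: attendance BETWEEN 13833 AND 21767]
game_id=50: ✓ → 140
game_id=51: ✓ → 94
game_id=52: ✗
game_id=53: ✓ → 110
game_id=54: ✗
game_id=55: ✗
game_id=56: ✗
game_id=57: ✗
game_id=58: ✗
game_id=59: ✓ → 138
game_id=60: ✓ → 116
game_id=61: ✗
attendance_avg = (140 + 94 + 110 + 138 + 116) / 5 = 119.6
—
[attendance_sum: attendance >= 13132]
game_id=50: ✓ → 140
game_id=51: ✓ → 94
game_id=52: ✗
game_id=53: ✓ → 110
game_id=54: ✗
game_id=55: ✗
game_id=56: ✗
game_id=57: ✗
game_id=58: ✗
game_id=59: ✓ → 138
game_id=60: ✓ → 116
game_id=61: ✗
attendance_sum = 140 + 94 + 110 + 138 + 116 = 598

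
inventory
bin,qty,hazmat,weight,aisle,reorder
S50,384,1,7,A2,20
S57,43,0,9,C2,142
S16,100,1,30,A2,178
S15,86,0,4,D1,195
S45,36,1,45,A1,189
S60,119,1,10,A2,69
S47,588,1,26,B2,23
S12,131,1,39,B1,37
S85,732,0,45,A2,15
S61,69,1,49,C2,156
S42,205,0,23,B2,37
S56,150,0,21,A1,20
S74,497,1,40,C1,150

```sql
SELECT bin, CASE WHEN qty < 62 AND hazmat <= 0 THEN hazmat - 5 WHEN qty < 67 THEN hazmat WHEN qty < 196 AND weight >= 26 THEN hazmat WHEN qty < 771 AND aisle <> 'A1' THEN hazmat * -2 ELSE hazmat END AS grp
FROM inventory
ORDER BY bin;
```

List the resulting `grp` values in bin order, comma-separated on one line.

bin=S12: qty < 196 AND weight >= 26 → 1
bin=S15: qty < 771 AND aisle <> 'A1' → 0
bin=S16: qty < 196 AND weight >= 26 → 1
bin=S42: qty < 771 AND aisle <> 'A1' → 0
bin=S45: qty < 67 → 1
bin=S47: qty < 771 AND aisle <> 'A1' → -2
bin=S50: qty < 771 AND aisle <> 'A1' → -2
bin=S56: ELSE → 0
bin=S57: qty < 62 AND hazmat <= 0 → -5
bin=S60: qty < 771 AND aisle <> 'A1' → -2
bin=S61: qty < 196 AND weight >= 26 → 1
bin=S74: qty < 771 AND aisle <> 'A1' → -2
bin=S85: qty < 771 AND aisle <> 'A1' → 0

1, 0, 1, 0, 1, -2, -2, 0, -5, -2, 1, -2, 0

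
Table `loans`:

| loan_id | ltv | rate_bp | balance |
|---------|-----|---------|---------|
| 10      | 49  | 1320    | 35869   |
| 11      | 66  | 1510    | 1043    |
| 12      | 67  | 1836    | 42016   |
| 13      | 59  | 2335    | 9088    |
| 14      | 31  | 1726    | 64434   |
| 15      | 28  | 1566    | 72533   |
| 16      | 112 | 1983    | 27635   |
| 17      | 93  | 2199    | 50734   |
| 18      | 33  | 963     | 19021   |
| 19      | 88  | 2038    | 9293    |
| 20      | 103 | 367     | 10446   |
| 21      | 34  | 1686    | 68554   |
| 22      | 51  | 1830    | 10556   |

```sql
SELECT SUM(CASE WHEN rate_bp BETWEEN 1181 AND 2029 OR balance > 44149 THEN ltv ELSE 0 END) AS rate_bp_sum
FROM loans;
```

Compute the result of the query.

531

loan_id=10: ✓ → 49
loan_id=11: ✓ → 66
loan_id=12: ✓ → 67
loan_id=13: ✗
loan_id=14: ✓ → 31
loan_id=15: ✓ → 28
loan_id=16: ✓ → 112
loan_id=17: ✓ → 93
loan_id=18: ✗
loan_id=19: ✗
loan_id=20: ✗
loan_id=21: ✓ → 34
loan_id=22: ✓ → 51
rate_bp_sum = 49 + 66 + 67 + 31 + 28 + 112 + 93 + 34 + 51 = 531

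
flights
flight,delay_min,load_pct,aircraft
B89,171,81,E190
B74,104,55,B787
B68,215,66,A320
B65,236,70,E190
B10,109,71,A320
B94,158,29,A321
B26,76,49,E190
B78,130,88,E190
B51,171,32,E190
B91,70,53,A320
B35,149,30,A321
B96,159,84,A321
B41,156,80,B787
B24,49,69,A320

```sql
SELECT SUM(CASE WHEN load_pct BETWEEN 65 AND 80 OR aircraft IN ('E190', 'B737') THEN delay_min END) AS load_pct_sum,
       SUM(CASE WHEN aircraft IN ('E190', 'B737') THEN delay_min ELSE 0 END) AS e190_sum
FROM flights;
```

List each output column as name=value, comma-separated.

load_pct_sum=1313, e190_sum=784

[load_pct_sum: load_pct BETWEEN 65 AND 80 OR aircraft IN ('E190', 'B737')]
flight=B89: ✓ → 171
flight=B74: ✗
flight=B68: ✓ → 215
flight=B65: ✓ → 236
flight=B10: ✓ → 109
flight=B94: ✗
flight=B26: ✓ → 76
flight=B78: ✓ → 130
flight=B51: ✓ → 171
flight=B91: ✗
flight=B35: ✗
flight=B96: ✗
flight=B41: ✓ → 156
flight=B24: ✓ → 49
load_pct_sum = 171 + 215 + 236 + 109 + 76 + 130 + 171 + 156 + 49 = 1313
—
[e190_sum: aircraft IN ('E190', 'B737')]
flight=B89: ✓ → 171
flight=B74: ✗
flight=B68: ✗
flight=B65: ✓ → 236
flight=B10: ✗
flight=B94: ✗
flight=B26: ✓ → 76
flight=B78: ✓ → 130
flight=B51: ✓ → 171
flight=B91: ✗
flight=B35: ✗
flight=B96: ✗
flight=B41: ✗
flight=B24: ✗
e190_sum = 171 + 236 + 76 + 130 + 171 = 784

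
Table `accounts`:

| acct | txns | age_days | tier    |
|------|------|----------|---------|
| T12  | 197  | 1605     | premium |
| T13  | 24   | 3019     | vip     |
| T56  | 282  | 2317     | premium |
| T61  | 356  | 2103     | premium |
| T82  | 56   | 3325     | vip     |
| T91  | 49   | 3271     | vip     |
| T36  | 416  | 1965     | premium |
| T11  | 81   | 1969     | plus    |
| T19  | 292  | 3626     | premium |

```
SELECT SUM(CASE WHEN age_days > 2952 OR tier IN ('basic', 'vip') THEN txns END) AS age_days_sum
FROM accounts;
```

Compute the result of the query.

421

acct=T12: ✗
acct=T13: ✓ → 24
acct=T56: ✗
acct=T61: ✗
acct=T82: ✓ → 56
acct=T91: ✓ → 49
acct=T36: ✗
acct=T11: ✗
acct=T19: ✓ → 292
age_days_sum = 24 + 56 + 49 + 292 = 421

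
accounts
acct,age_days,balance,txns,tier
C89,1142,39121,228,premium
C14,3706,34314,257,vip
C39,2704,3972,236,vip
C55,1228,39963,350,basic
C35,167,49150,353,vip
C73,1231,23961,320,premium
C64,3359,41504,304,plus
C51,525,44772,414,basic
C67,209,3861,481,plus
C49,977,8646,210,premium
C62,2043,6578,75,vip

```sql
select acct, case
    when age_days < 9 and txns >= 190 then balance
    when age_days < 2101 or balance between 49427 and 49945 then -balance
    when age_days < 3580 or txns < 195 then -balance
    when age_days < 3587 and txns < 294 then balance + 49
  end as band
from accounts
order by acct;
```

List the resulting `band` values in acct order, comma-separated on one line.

acct=C14: (no match → NULL) → NULL
acct=C35: age_days < 2101 or balance between 49427 and 49945 → -49150
acct=C39: age_days < 3580 or txns < 195 → -3972
acct=C49: age_days < 2101 or balance between 49427 and 49945 → -8646
acct=C51: age_days < 2101 or balance between 49427 and 49945 → -44772
acct=C55: age_days < 2101 or balance between 49427 and 49945 → -39963
acct=C62: age_days < 2101 or balance between 49427 and 49945 → -6578
acct=C64: age_days < 3580 or txns < 195 → -41504
acct=C67: age_days < 2101 or balance between 49427 and 49945 → -3861
acct=C73: age_days < 2101 or balance between 49427 and 49945 → -23961
acct=C89: age_days < 2101 or balance between 49427 and 49945 → -39121

NULL, -49150, -3972, -8646, -44772, -39963, -6578, -41504, -3861, -23961, -39121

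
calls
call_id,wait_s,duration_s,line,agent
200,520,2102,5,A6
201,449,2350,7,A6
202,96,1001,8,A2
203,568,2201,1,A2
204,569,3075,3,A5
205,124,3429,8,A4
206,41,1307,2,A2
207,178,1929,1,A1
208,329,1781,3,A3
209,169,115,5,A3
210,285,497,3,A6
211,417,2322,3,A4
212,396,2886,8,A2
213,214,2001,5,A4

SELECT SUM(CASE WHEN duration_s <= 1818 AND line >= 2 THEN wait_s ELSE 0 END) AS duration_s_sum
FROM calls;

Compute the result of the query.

920

call_id=200: ✗
call_id=201: ✗
call_id=202: ✓ → 96
call_id=203: ✗
call_id=204: ✗
call_id=205: ✗
call_id=206: ✓ → 41
call_id=207: ✗
call_id=208: ✓ → 329
call_id=209: ✓ → 169
call_id=210: ✓ → 285
call_id=211: ✗
call_id=212: ✗
call_id=213: ✗
duration_s_sum = 96 + 41 + 329 + 169 + 285 = 920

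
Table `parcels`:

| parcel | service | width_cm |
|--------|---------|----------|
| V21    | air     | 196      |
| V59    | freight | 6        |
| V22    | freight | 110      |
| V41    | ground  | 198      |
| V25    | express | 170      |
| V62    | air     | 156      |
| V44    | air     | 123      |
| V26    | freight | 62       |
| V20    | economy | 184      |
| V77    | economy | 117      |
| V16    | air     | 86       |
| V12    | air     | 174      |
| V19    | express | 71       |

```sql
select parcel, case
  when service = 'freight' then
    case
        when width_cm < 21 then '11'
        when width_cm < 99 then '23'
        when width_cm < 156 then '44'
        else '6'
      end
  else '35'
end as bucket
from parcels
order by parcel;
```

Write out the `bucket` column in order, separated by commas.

parcel=V12: service='air' → outer ELSE → 35
parcel=V16: service='air' → outer ELSE → 35
parcel=V19: service='express' → outer ELSE → 35
parcel=V20: service='economy' → outer ELSE → 35
parcel=V21: service='air' → outer ELSE → 35
parcel=V22: service='freight' → inner[width_cm < 156] → 44
parcel=V25: service='express' → outer ELSE → 35
parcel=V26: service='freight' → inner[width_cm < 99] → 23
parcel=V41: service='ground' → outer ELSE → 35
parcel=V44: service='air' → outer ELSE → 35
parcel=V59: service='freight' → inner[width_cm < 21] → 11
parcel=V62: service='air' → outer ELSE → 35
parcel=V77: service='economy' → outer ELSE → 35

35, 35, 35, 35, 35, 44, 35, 23, 35, 35, 11, 35, 35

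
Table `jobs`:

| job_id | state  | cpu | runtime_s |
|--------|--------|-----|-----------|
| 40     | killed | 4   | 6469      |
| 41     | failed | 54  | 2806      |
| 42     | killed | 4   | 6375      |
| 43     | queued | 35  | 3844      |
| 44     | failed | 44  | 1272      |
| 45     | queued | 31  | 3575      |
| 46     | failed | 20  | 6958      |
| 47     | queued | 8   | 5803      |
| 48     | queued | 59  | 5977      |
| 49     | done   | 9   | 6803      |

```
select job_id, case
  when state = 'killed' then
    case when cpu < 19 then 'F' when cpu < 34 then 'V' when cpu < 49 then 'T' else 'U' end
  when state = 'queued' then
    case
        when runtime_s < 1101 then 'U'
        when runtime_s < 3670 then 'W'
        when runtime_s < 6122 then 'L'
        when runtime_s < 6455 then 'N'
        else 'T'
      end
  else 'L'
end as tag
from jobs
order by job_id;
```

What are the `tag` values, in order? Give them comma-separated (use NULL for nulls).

job_id=40: state='killed' → inner[cpu < 19] → F
job_id=41: state='failed' → outer ELSE → L
job_id=42: state='killed' → inner[cpu < 19] → F
job_id=43: state='queued' → inner[runtime_s < 6122] → L
job_id=44: state='failed' → outer ELSE → L
job_id=45: state='queued' → inner[runtime_s < 3670] → W
job_id=46: state='failed' → outer ELSE → L
job_id=47: state='queued' → inner[runtime_s < 6122] → L
job_id=48: state='queued' → inner[runtime_s < 6122] → L
job_id=49: state='done' → outer ELSE → L

F, L, F, L, L, W, L, L, L, L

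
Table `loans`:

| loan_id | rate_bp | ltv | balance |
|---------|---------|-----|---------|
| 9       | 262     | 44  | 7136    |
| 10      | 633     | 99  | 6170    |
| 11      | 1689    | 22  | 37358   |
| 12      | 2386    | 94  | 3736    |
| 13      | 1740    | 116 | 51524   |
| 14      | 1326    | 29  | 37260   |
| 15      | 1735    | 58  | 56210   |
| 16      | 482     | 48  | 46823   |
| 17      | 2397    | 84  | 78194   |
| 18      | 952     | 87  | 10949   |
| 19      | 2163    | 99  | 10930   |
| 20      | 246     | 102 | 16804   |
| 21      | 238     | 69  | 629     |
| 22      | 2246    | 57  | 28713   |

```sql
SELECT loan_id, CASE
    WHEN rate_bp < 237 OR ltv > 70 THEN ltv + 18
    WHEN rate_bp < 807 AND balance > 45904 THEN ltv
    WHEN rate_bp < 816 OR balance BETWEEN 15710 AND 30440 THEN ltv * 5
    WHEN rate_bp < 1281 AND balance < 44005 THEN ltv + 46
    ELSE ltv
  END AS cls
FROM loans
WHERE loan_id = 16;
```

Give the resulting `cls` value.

48

loan_id = 16: rate_bp=482, ltv=48, balance=46823.
rate_bp < 237 OR ltv > 70 → false
rate_bp < 807 AND balance > 45904 → true → 48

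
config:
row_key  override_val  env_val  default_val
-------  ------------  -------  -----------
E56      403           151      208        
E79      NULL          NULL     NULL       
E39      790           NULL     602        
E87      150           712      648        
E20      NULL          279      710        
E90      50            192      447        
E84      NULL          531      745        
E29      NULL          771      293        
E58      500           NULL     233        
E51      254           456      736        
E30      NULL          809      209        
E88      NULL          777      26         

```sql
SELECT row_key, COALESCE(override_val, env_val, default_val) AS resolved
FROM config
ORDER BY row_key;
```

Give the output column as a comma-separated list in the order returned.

row_key=E20: override_val=NULL, env_val=279 → 279
row_key=E29: override_val=NULL, env_val=771 → 771
row_key=E30: override_val=NULL, env_val=809 → 809
row_key=E39: override_val=790 → 790
row_key=E51: override_val=254 → 254
row_key=E56: override_val=403 → 403
row_key=E58: override_val=500 → 500
row_key=E79: override_val=NULL, env_val=NULL, default_val=NULL (all NULL) → NULL
row_key=E84: override_val=NULL, env_val=531 → 531
row_key=E87: override_val=150 → 150
row_key=E88: override_val=NULL, env_val=777 → 777
row_key=E90: override_val=50 → 50

279, 771, 809, 790, 254, 403, 500, NULL, 531, 150, 777, 50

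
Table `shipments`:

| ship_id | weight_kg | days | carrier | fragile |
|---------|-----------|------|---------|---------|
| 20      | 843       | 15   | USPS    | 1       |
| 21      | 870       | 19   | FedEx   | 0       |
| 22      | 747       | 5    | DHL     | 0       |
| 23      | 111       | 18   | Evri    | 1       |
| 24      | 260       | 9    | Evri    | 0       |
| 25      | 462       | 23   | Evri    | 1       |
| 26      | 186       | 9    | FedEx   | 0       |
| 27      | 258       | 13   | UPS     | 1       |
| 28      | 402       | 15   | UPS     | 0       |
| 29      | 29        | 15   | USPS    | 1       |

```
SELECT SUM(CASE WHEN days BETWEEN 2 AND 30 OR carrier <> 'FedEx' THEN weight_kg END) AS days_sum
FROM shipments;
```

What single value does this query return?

4168

ship_id=20: ✓ → 843
ship_id=21: ✓ → 870
ship_id=22: ✓ → 747
ship_id=23: ✓ → 111
ship_id=24: ✓ → 260
ship_id=25: ✓ → 462
ship_id=26: ✓ → 186
ship_id=27: ✓ → 258
ship_id=28: ✓ → 402
ship_id=29: ✓ → 29
days_sum = 843 + 870 + 747 + 111 + 260 + 462 + 186 + 258 + 402 + 29 = 4168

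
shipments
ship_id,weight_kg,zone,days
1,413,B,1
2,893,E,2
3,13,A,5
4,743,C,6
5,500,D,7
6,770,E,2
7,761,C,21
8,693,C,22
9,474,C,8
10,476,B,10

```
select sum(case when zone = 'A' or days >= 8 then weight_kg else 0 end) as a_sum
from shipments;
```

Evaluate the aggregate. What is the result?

2417

ship_id=1: ✗
ship_id=2: ✗
ship_id=3: ✓ → 13
ship_id=4: ✗
ship_id=5: ✗
ship_id=6: ✗
ship_id=7: ✓ → 761
ship_id=8: ✓ → 693
ship_id=9: ✓ → 474
ship_id=10: ✓ → 476
a_sum = 13 + 761 + 693 + 474 + 476 = 2417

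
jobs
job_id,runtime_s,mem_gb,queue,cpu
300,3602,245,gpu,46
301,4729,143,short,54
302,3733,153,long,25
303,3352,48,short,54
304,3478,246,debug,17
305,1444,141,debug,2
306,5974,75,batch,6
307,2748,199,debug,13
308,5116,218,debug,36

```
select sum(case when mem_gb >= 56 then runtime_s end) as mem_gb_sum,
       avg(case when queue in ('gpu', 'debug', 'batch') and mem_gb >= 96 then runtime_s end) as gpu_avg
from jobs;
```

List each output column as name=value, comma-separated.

mem_gb_sum=30824, gpu_avg=3277.6

[mem_gb_sum: mem_gb >= 56]
job_id=300: ✓ → 3602
job_id=301: ✓ → 4729
job_id=302: ✓ → 3733
job_id=303: ✗
job_id=304: ✓ → 3478
job_id=305: ✓ → 1444
job_id=306: ✓ → 5974
job_id=307: ✓ → 2748
job_id=308: ✓ → 5116
mem_gb_sum = 3602 + 4729 + 3733 + 3478 + 1444 + 5974 + 2748 + 5116 = 30824
—
[gpu_avg: queue in ('gpu', 'debug', 'batch') and mem_gb >= 96]
job_id=300: ✓ → 3602
job_id=301: ✗
job_id=302: ✗
job_id=303: ✗
job_id=304: ✓ → 3478
job_id=305: ✓ → 1444
job_id=306: ✗
job_id=307: ✓ → 2748
job_id=308: ✓ → 5116
gpu_avg = (3602 + 3478 + 1444 + 2748 + 5116) / 5 = 3277.6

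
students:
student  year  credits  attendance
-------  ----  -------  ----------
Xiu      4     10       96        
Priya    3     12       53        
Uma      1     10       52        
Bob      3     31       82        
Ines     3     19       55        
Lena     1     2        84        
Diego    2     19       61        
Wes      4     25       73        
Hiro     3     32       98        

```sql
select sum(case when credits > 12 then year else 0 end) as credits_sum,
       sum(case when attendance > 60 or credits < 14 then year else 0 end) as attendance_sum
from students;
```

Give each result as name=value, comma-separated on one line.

credits_sum=15, attendance_sum=21

[credits_sum: credits > 12]
student=Xiu: ✗
student=Priya: ✗
student=Uma: ✗
student=Bob: ✓ → 3
student=Ines: ✓ → 3
student=Lena: ✗
student=Diego: ✓ → 2
student=Wes: ✓ → 4
student=Hiro: ✓ → 3
credits_sum = 3 + 3 + 2 + 4 + 3 = 15
—
[attendance_sum: attendance > 60 or credits < 14]
student=Xiu: ✓ → 4
student=Priya: ✓ → 3
student=Uma: ✓ → 1
student=Bob: ✓ → 3
student=Ines: ✗
student=Lena: ✓ → 1
student=Diego: ✓ → 2
student=Wes: ✓ → 4
student=Hiro: ✓ → 3
attendance_sum = 4 + 3 + 1 + 3 + 1 + 2 + 4 + 3 = 21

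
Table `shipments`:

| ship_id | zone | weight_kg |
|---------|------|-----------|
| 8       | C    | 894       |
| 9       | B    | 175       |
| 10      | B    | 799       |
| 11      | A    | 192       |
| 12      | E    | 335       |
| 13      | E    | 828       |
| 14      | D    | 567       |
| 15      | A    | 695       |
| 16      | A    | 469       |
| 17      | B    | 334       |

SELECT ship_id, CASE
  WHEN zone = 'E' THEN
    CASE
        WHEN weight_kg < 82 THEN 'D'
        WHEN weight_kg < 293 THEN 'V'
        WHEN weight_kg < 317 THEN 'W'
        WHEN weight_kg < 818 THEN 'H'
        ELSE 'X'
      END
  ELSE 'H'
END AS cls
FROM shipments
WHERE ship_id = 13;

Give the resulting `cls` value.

ship_id = 13: zone=E, weight_kg=828.
zone='E' → inner[ELSE] → X

X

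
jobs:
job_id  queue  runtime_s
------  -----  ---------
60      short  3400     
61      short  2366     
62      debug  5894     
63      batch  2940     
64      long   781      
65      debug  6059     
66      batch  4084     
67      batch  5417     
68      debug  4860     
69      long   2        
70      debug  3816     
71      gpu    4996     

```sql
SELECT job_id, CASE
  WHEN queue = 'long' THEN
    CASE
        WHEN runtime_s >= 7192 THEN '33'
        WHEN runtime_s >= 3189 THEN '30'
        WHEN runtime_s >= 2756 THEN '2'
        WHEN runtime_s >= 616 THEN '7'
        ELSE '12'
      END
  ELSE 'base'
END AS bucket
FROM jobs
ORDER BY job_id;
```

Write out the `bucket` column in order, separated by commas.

base, base, base, base, 7, base, base, base, base, 12, base, base

job_id=60: queue='short' → outer ELSE → base
job_id=61: queue='short' → outer ELSE → base
job_id=62: queue='debug' → outer ELSE → base
job_id=63: queue='batch' → outer ELSE → base
job_id=64: queue='long' → inner[runtime_s >= 616] → 7
job_id=65: queue='debug' → outer ELSE → base
job_id=66: queue='batch' → outer ELSE → base
job_id=67: queue='batch' → outer ELSE → base
job_id=68: queue='debug' → outer ELSE → base
job_id=69: queue='long' → inner[ELSE] → 12
job_id=70: queue='debug' → outer ELSE → base
job_id=71: queue='gpu' → outer ELSE → base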